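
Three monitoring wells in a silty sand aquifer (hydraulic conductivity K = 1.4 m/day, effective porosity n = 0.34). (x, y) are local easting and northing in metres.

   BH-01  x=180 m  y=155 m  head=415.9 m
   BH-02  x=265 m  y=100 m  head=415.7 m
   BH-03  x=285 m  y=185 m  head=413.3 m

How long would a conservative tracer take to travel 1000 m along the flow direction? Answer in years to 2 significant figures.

With h = a·x + b·y + c and BH-01 as origin, the differences give:
  85·a + (-55)·b = -0.2
  105·a + 30·b = -2.6
Eliminate b (×30 and ×(-55), subtract): 8325·a = -149.00 → a = ∂h/∂x = -0.01790
Back-substitute: b = ∂h/∂y = -0.02402.
|∇h| = √(-0.01790² + -0.02402²) = 0.02996
Seepage velocity v = K·i/n = 1.4 × 0.02996 / 0.34 = 0.1234 m/day.
t = 1000 / 0.1234 = 8104 days = 22.2 years.

22 years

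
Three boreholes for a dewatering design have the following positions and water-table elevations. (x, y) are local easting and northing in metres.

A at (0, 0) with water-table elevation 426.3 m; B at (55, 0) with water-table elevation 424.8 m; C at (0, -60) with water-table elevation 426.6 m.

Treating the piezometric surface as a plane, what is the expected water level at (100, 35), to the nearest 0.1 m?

423.4 m

∂h/∂x = (424.8 − 426.3) / (55 − 0) = -0.02727
∂h/∂y = (426.6 − 426.3) / (-60 − 0) = -0.005000
h(100, 35) = 426.3 + (-0.02727)·(100) + (-0.005000)·(35) = 426.3 -2.727 -0.175 = 423.398 m.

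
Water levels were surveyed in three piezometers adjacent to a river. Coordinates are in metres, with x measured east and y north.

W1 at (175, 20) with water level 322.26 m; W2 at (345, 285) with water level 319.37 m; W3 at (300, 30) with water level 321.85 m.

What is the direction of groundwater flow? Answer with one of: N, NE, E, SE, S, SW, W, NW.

N

Taking W1 as reference: W2−W1 = (170, 265, -2.89); W3−W1 = (125, 10, -0.41).
Solve a·Δx + b·Δy = Δh: det = 170·10 − 125·265 = -31425.
∂h/∂x = [(-2.89)·10 − (-0.41)·265] / -31425 = -0.002538
∂h/∂y = [170·(-0.41) − 125·(-2.89)] / -31425 = -0.009278
Flow = −∇h = (+0.002538 east, +0.009278 north), which points north.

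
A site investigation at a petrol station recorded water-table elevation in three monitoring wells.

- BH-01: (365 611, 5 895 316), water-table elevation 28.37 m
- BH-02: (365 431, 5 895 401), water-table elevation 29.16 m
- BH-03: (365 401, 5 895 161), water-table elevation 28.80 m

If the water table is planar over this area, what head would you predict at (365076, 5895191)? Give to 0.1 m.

30.0 m

Three-point gradient (reference BH-01): Δ to BH-02 = (-180, 85, +0.79), Δ to BH-03 = (-210, -155, +0.43).
∂h/∂x = -0.003475, ∂h/∂y = +0.001934 (det = 45750).
h(365076, 5895191) = 28.37 + (-0.003475)·(-535) + (+0.001934)·(-125) = 28.37 +1.859 -0.242 = 29.988 m.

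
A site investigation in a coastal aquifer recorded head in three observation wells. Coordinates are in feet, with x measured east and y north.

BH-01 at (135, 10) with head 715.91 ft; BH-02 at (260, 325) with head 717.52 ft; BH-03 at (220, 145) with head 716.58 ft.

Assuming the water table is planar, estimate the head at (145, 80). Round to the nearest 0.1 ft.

With h = a·x + b·y + c and BH-01 as origin, the differences give:
  125·a + 315·b = +1.61
  85·a + 135·b = +0.67
Eliminate b (×135 and ×315, subtract): -9900·a = 6.300 → a = ∂h/∂x = -0.0006364
Back-substitute: b = ∂h/∂y = +0.005364.
h(145, 80) = 715.91 + (-0.0006364)·(10) + (+0.005364)·(70) = 715.91 -0.006 +0.375 = 716.279 ft.

716.3 ft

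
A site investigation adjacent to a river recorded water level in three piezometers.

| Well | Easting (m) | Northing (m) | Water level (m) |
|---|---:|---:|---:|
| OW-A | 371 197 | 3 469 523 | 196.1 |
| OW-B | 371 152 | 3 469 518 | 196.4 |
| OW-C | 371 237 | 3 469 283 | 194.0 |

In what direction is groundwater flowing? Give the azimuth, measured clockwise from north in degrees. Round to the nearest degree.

135°

Taking OW-A as reference: OW-B−OW-A = (-45, -5, +0.3); OW-C−OW-A = (40, -240, -2.1).
Solve a·Δx + b·Δy = Δh: det = (-45)·(-240) − 40·(-5) = 11000.
∂h/∂x = [(+0.3)·(-240) − (-2.1)·(-5)] / 11000 = -0.007500
∂h/∂y = [(-45)·(-2.1) − 40·(+0.3)] / 11000 = +0.007500
Flow direction (−∇h) has components (+0.007500 E, -0.007500 N).
Azimuth = atan2(E, N) = atan2(+0.007500, -0.007500) = 135.0° ≈ 135°.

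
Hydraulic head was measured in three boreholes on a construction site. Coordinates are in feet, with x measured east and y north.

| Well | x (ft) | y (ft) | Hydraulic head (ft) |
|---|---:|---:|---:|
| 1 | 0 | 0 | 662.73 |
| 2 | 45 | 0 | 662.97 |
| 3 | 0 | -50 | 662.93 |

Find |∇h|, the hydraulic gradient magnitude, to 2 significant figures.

∂h/∂x = (662.97 − 662.73) / (45 − 0) = +0.005333
∂h/∂y = (662.93 − 662.73) / (-50 − 0) = -0.004000
|∇h| = √(0.005333² + -0.004000²) = 0.006666

0.0067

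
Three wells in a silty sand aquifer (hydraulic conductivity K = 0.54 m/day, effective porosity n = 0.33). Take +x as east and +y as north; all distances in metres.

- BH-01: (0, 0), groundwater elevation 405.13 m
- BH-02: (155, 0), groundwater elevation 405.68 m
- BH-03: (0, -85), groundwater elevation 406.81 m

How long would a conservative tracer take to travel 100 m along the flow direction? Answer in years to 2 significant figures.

∂h/∂x = (405.68 − 405.13) / (155 − 0) = +0.003548
∂h/∂y = (406.81 − 405.13) / (-85 − 0) = -0.01976
|∇h| = √(0.003548² + -0.01976²) = 0.02008
Seepage velocity v = K·i/n = 0.54 × 0.02008 / 0.33 = 0.03286 m/day.
t = 100 / 0.03286 = 3043 days = 8.33 years.

8.3 years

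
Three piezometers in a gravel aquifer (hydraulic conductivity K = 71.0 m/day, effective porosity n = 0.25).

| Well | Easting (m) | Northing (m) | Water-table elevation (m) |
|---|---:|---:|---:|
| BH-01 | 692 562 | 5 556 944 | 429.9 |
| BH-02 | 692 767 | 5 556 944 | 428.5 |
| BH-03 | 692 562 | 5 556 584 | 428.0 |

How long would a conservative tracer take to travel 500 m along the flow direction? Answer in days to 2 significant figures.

∂h/∂x = (428.5 − 429.9) / (692767 − 692562) = -0.006829
∂h/∂y = (428.0 − 429.9) / (5556584 − 5556944) = +0.005278
|∇h| = √(-0.006829² + 0.005278²) = 0.008631
Seepage velocity v = K·i/n = 71.0 × 0.008631 / 0.25 = 2.451 m/day.
t = 500 / 2.451 = 204 days.

200 days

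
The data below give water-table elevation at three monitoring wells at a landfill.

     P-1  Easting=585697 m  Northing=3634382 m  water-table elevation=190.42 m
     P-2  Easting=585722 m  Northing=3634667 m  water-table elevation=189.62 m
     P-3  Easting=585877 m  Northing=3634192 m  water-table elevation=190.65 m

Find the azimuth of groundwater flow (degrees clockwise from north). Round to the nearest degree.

Taking P-1 as reference: P-2−P-1 = (25, 285, -0.80); P-3−P-1 = (180, -190, +0.23).
Solve a·Δx + b·Δy = Δh: det = 25·(-190) − 180·285 = -56050.
∂h/∂x = [(-0.80)·(-190) − (+0.23)·285] / -56050 = -0.001542
∂h/∂y = [25·(+0.23) − 180·(-0.80)] / -56050 = -0.002672
Flow direction (−∇h) has components (+0.001542 E, +0.002672 N).
Azimuth = atan2(E, N) = atan2(+0.001542, +0.002672) = 30.0° ≈ 030°.

030°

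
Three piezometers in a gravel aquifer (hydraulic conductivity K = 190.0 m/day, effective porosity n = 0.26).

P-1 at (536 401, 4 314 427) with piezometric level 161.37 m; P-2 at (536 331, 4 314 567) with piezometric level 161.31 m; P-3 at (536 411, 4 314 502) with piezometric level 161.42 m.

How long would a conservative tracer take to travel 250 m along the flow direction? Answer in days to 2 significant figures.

190 days

Taking P-1 as reference: P-2−P-1 = (-70, 140, -0.06); P-3−P-1 = (10, 75, +0.05).
Determinant of the coordinate differences = (-70)·75 − 10·140 = -6650.
∂h/∂x = [(-0.06)·75 − (+0.05)·140] / -6650 = +0.001729
∂h/∂y = [(-70)·(+0.05) − 10·(-0.06)] / -6650 = +0.0004361
|∇h| = √(0.001729² + 0.0004361²) = 0.001783
Seepage velocity v = K·i/n = 190.0 × 0.001783 / 0.26 = 1.303 m/day.
t = 250 / 1.303 = 191.9 days.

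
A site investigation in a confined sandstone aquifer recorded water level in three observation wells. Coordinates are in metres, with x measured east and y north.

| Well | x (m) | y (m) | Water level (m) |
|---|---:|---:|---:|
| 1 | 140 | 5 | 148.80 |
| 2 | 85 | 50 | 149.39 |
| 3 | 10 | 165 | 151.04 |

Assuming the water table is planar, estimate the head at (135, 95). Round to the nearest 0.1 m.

Differences from 1: to 2 (Δx, Δy, Δh) = (-55, 45, +0.59); to 3 = (-130, 160, +2.24).
Solve a·Δx + b·Δy = Δh: det = (-55)·160 − (-130)·45 = -2950.
∂h/∂x = [(+0.59)·160 − (+2.24)·45] / -2950 = +0.002169
∂h/∂y = [(-55)·(+2.24) − (-130)·(+0.59)] / -2950 = +0.01576
h(135, 95) = 148.80 + (+0.002169)·(-5) + (+0.01576)·(90) = 148.80 -0.011 +1.419 = 150.208 m.

150.2 m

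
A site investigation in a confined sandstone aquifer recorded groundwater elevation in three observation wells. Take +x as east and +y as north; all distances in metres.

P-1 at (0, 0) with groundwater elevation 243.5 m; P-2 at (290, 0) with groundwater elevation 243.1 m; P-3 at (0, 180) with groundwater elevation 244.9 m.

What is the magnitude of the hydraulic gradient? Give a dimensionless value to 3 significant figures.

0.00790

∂h/∂x = (243.1 − 243.5) / (290 − 0) = -0.001379
∂h/∂y = (244.9 − 243.5) / (180 − 0) = +0.007778
|∇h| = √(-0.001379² + 0.007778²) = 0.007899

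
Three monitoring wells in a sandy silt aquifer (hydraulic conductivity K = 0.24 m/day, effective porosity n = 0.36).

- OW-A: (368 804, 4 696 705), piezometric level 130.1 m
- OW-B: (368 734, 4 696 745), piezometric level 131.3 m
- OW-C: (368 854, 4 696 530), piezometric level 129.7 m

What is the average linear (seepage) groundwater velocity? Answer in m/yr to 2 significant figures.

4.7 m/yr

With h = a·x + b·y + c and OW-A as origin, the differences give:
  (-70)·a + 40·b = +1.2
  50·a + (-175)·b = -0.4
Eliminate b (×(-175) and ×40, subtract): 10250·a = -194.00 → a = ∂h/∂x = -0.01893
Back-substitute: b = ∂h/∂y = -0.003122.
|∇h| = √(-0.01893² + -0.003122²) = 0.01919
Seepage velocity v = K·i/n = 0.24 × 0.01919 / 0.36 = 0.01279 m/day = 4.672 m/yr.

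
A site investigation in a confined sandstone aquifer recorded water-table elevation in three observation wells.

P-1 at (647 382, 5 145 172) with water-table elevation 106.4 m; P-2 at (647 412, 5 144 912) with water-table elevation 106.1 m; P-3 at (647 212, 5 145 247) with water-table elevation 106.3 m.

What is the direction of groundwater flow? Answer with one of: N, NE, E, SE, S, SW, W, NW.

Differences from P-1: to P-2 (Δx, Δy, Δh) = (30, -260, -0.3); to P-3 = (-170, 75, -0.1).
Determinant of the coordinate differences = 30·75 − (-170)·(-260) = -41950.
∂h/∂x = [(-0.3)·75 − (-0.1)·(-260)] / -41950 = +0.001156
∂h/∂y = [30·(-0.1) − (-170)·(-0.3)] / -41950 = +0.001287
Flow = −∇h = (-0.001156 east, -0.001287 north), which points southwest.

SW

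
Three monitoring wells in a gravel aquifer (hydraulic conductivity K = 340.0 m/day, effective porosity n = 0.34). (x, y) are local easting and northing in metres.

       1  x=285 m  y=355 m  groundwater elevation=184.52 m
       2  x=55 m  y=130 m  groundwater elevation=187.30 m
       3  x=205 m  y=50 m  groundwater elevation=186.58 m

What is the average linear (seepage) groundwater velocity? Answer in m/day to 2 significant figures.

8.8 m/day

With h = a·x + b·y + c and 1 as origin, the differences give:
  (-230)·a + (-225)·b = +2.78
  (-80)·a + (-305)·b = +2.06
Eliminate b (×(-305) and ×(-225), subtract): 52150·a = -384.400 → a = ∂h/∂x = -0.007371
Back-substitute: b = ∂h/∂y = -0.004821.
|∇h| = √(-0.007371² + -0.004821²) = 0.008808
Seepage velocity v = K·i/n = 340.0 × 0.008808 / 0.34 = 8.808 m/day.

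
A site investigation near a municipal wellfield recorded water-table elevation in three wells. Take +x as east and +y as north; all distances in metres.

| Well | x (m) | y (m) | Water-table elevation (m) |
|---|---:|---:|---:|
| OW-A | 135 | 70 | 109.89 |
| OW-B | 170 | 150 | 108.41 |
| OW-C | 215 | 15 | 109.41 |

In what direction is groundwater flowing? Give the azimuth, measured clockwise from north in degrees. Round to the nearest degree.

050°

Differences from OW-A: to OW-B (Δx, Δy, Δh) = (35, 80, -1.48); to OW-C = (80, -55, -0.48).
Determinant of the coordinate differences = 35·(-55) − 80·80 = -8325.
∂h/∂x = [(-1.48)·(-55) − (-0.48)·80] / -8325 = -0.01439
∂h/∂y = [35·(-0.48) − 80·(-1.48)] / -8325 = -0.01220
Flow direction (−∇h) has components (+0.01439 E, +0.01220 N).
Azimuth = atan2(E, N) = atan2(+0.01439, +0.01220) = 49.7° ≈ 050°.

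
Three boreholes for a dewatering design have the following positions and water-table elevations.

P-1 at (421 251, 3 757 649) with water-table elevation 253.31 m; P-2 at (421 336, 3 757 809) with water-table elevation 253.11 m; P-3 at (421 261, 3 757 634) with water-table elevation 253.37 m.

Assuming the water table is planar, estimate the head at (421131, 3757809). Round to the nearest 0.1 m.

With h = a·x + b·y + c and P-1 as origin, the differences give:
  85·a + 160·b = -0.20
  10·a + (-15)·b = +0.06
Eliminate b (×(-15) and ×160, subtract): -2875·a = -6.600 → a = ∂h/∂x = +0.002296
Back-substitute: b = ∂h/∂y = -0.002470.
h(421131, 3757809) = 253.31 + (+0.002296)·(-120) + (-0.002470)·(160) = 253.31 -0.275 -0.395 = 252.639 m.

252.6 m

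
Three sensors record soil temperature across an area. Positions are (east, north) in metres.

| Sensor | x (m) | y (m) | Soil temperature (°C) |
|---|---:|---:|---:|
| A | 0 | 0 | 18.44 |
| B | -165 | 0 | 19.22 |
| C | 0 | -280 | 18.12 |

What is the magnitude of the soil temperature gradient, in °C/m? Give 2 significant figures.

∂T/∂x = (19.22 − 18.44) / (-165 − 0) = -0.004727
∂T/∂y = (18.12 − 18.44) / (-280 − 0) = +0.001143
|∇f| = √(-0.004727² + 0.001143²) = 0.004863 °C/m

0.0049 °C/m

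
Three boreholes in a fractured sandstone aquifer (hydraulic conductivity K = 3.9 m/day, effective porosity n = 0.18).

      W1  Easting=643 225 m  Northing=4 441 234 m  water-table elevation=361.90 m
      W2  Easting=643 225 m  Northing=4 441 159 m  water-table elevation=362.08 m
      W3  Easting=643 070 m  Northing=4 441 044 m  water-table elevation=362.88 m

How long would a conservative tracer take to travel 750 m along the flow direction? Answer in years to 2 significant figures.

23 years

Three-point gradient (reference W1): Δ to W2 = (0, -75, +0.18), Δ to W3 = (-155, -190, +0.98).
∂h/∂x = -0.003381, ∂h/∂y = -0.002400 (det = -11625).
|∇h| = √(-0.003381² + -0.002400²) = 0.004146
Seepage velocity v = K·i/n = 3.9 × 0.004146 / 0.18 = 0.08983 m/day.
t = 750 / 0.08983 = 8349 days = 22.9 years.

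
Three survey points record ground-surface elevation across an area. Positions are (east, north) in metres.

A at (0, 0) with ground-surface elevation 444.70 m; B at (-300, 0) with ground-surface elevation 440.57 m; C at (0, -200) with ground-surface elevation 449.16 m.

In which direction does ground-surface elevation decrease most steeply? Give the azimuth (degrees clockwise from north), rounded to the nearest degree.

328°

∂z/∂x = (440.57 − 444.70) / (-300 − 0) = +0.01377
∂z/∂y = (449.16 − 444.70) / (-200 − 0) = -0.02230
Steepest decrease is along −∇f: components (-0.01377 E, +0.02230 N).
Azimuth = atan2(-0.01377, +0.02230) = 328.3° ≈ 328°.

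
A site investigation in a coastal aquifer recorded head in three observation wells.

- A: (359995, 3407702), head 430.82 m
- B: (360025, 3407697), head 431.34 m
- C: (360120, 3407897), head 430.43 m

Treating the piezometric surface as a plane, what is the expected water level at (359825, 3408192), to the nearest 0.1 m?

422.4 m

Three-point gradient (reference A): Δ to B = (30, -5, +0.52), Δ to C = (125, 195, -0.39).
∂h/∂x = +0.01536, ∂h/∂y = -0.01185 (det = 6475).
h(359825, 3408192) = 430.82 + (+0.01536)·(-170) + (-0.01185)·(490) = 430.82 -2.611 -5.804 = 422.405 m.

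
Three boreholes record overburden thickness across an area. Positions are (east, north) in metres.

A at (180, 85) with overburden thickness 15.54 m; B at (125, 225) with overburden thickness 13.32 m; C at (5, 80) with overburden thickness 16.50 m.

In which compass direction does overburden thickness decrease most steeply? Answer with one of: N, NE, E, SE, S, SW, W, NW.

N

Three-point gradient (reference A): Δ to B = (-55, 140, -2.22), Δ to C = (-175, -5, +0.96).
∂d/∂x = -0.004977, ∂d/∂y = -0.01781 (det = 24775).
Steepest decrease is along −∇f = (+0.004977 E, +0.01781 N) → north.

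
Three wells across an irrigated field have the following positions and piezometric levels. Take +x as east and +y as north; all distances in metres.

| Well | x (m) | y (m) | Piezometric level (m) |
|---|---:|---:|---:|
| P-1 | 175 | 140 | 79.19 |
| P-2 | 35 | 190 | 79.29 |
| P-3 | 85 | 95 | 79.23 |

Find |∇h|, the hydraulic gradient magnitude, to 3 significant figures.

0.000679

Taking P-1 as reference: P-2−P-1 = (-140, 50, +0.10); P-3−P-1 = (-90, -45, +0.04).
Determinant of the coordinate differences = (-140)·(-45) − (-90)·50 = 10800.
∂h/∂x = [(+0.10)·(-45) − (+0.04)·50] / 10800 = -0.0006019
∂h/∂y = [(-140)·(+0.04) − (-90)·(+0.10)] / 10800 = +0.0003148
|∇h| = √(-0.0006019² + 0.0003148²) = 0.0006793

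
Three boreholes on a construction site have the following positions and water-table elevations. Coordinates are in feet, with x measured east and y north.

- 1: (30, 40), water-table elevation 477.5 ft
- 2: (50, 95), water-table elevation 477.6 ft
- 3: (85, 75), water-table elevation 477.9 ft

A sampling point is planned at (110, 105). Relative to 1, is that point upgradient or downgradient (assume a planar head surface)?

Taking 1 as reference: 2−1 = (20, 55, +0.1); 3−1 = (55, 35, +0.4).
Determinant of the coordinate differences = 20·35 − 55·55 = -2325.
∂h/∂x = [(+0.1)·35 − (+0.4)·55] / -2325 = +0.007957
∂h/∂y = [20·(+0.4) − 55·(+0.1)] / -2325 = -0.001075
Head at (110, 105) = 477.5 + (+0.007957)·(80) + (-0.001075)·(65) = 478.07 ft.
That is higher than the 477.5 ft at 1, so the point is upgradient.

upgradient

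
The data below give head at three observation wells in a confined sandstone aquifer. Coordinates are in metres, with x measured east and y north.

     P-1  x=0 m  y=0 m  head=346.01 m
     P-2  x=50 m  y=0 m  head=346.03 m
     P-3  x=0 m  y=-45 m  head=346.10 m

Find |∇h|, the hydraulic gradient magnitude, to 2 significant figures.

0.0020

∂h/∂x = (346.03 − 346.01) / (50 − 0) = +0.0004000
∂h/∂y = (346.10 − 346.01) / (-45 − 0) = -0.002000
|∇h| = √(0.0004000² + -0.002000²) = 0.00204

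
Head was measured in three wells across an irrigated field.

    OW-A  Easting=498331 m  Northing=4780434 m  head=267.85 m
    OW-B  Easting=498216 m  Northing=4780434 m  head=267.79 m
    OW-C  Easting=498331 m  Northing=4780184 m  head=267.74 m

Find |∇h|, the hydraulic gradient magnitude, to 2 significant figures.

∂h/∂x = (267.79 − 267.85) / (498216 − 498331) = +0.0005217
∂h/∂y = (267.74 − 267.85) / (4780184 − 4780434) = +0.0004400
|∇h| = √(0.0005217² + 0.0004400²) = 0.0006825

0.00068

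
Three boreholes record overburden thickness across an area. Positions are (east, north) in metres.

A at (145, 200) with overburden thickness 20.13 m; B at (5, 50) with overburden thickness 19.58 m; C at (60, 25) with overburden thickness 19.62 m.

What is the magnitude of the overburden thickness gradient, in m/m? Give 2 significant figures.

Three-point gradient (reference A): Δ to B = (-140, -150, -0.55), Δ to C = (-85, -175, -0.51).
∂d/∂x = +0.001681, ∂d/∂y = +0.002098 (det = 11750).
|∇f| = √(0.001681² + 0.002098²) = 0.002688 m/m

0.0027 m/m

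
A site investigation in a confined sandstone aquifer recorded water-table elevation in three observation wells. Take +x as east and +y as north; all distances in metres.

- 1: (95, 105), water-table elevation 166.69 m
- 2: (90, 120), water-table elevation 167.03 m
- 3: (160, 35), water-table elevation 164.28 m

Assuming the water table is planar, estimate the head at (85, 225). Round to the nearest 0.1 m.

168.8 m

Taking 1 as reference: 2−1 = (-5, 15, +0.34); 3−1 = (65, -70, -2.41).
Determinant of the coordinate differences = (-5)·(-70) − 65·15 = -625.
∂h/∂x = [(+0.34)·(-70) − (-2.41)·15] / -625 = -0.01976
∂h/∂y = [(-5)·(-2.41) − 65·(+0.34)] / -625 = +0.01608
h(85, 225) = 166.69 + (-0.01976)·(-10) + (+0.01608)·(120) = 166.69 +0.198 +1.930 = 168.817 m.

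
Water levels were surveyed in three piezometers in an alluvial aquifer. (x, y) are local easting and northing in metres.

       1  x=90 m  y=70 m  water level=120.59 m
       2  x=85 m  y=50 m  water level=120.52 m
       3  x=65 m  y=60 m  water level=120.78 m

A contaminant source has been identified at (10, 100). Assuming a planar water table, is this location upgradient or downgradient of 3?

Differences from 1: to 2 (Δx, Δy, Δh) = (-5, -20, -0.07); to 3 = (-25, -10, +0.19).
Solve a·Δx + b·Δy = Δh: det = (-5)·(-10) − (-25)·(-20) = -450.
∂h/∂x = [(-0.07)·(-10) − (+0.19)·(-20)] / -450 = -0.01000
∂h/∂y = [(-5)·(+0.19) − (-25)·(-0.07)] / -450 = +0.006000
Head at (10, 100) = 120.59 + (-0.01000)·(-80) + (+0.006000)·(30) = 121.57 m.
That is higher than the 120.78 m at 3, so the point is upgradient.

upgradient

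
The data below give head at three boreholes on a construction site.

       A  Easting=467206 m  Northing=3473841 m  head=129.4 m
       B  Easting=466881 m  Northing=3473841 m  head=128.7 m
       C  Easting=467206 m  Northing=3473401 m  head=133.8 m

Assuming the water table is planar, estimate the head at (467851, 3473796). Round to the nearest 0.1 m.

∂h/∂x = (128.7 − 129.4) / (466881 − 467206) = +0.002154
∂h/∂y = (133.8 − 129.4) / (3473401 − 3473841) = -0.01000
h(467851, 3473796) = 129.4 + (+0.002154)·(645) + (-0.01000)·(-45) = 129.4 +1.389 +0.450 = 131.239 m.

131.2 m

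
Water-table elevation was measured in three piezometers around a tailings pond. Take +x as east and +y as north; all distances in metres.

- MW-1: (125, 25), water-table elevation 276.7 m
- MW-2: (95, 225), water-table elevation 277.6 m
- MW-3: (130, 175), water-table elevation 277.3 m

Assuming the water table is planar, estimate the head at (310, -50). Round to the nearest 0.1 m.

275.9 m

Taking MW-1 as reference: MW-2−MW-1 = (-30, 200, +0.9); MW-3−MW-1 = (5, 150, +0.6).
Determinant of the coordinate differences = (-30)·150 − 5·200 = -5500.
∂h/∂x = [(+0.9)·150 − (+0.6)·200] / -5500 = -0.002727
∂h/∂y = [(-30)·(+0.6) − 5·(+0.9)] / -5500 = +0.004091
h(310, -50) = 276.7 + (-0.002727)·(185) + (+0.004091)·(-75) = 276.7 -0.505 -0.307 = 275.889 m.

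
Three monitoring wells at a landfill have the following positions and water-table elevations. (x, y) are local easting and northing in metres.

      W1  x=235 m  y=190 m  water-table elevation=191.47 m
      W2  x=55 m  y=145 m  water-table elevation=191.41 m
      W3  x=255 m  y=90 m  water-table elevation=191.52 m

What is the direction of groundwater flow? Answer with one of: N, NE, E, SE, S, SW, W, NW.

NW

With h = a·x + b·y + c and W1 as origin, the differences give:
  (-180)·a + (-45)·b = -0.06
  20·a + (-100)·b = +0.05
Eliminate b (×(-100) and ×(-45), subtract): 18900·a = 8.250 → a = ∂h/∂x = +0.0004365
Back-substitute: b = ∂h/∂y = -0.0004127.
Flow = −∇h = (-0.0004365 east, +0.0004127 north), which points northwest.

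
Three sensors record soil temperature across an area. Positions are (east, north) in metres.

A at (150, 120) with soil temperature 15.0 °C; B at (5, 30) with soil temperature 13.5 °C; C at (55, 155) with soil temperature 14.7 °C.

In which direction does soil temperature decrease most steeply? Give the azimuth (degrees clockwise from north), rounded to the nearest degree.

219°

With T = a·x + b·y + c and A as origin, the differences give:
  (-145)·a + (-90)·b = -1.5
  (-95)·a + 35·b = -0.3
Eliminate b (×35 and ×(-90), subtract): -13625·a = -79.50 → a = ∂T/∂x = +0.005835
Back-substitute: b = ∂T/∂y = +0.007266.
Steepest decrease is along −∇f: components (-0.005835 E, -0.007266 N).
Azimuth = atan2(-0.005835, -0.007266) = 218.8° ≈ 219°.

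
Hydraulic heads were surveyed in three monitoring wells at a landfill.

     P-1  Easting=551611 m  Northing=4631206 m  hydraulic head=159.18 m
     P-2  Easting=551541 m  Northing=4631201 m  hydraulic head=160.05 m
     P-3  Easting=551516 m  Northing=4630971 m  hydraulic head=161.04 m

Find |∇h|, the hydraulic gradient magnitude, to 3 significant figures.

Taking P-1 as reference: P-2−P-1 = (-70, -5, +0.87); P-3−P-1 = (-95, -235, +1.86).
Solve a·Δx + b·Δy = Δh: det = (-70)·(-235) − (-95)·(-5) = 15975.
∂h/∂x = [(+0.87)·(-235) − (+1.86)·(-5)] / 15975 = -0.01222
∂h/∂y = [(-70)·(+1.86) − (-95)·(+0.87)] / 15975 = -0.002977
|∇h| = √(-0.01222² + -0.002977²) = 0.01258

0.0126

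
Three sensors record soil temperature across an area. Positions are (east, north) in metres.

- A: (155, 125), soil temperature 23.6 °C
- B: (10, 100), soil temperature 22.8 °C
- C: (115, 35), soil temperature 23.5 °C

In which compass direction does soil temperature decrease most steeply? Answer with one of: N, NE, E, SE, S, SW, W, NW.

Taking A as reference: B−A = (-145, -25, -0.8); C−A = (-40, -90, -0.1).
Solve a·Δx + b·Δy = ΔT: det = (-145)·(-90) − (-40)·(-25) = 12050.
∂T/∂x = [(-0.8)·(-90) − (-0.1)·(-25)] / 12050 = +0.005768
∂T/∂y = [(-145)·(-0.1) − (-40)·(-0.8)] / 12050 = -0.001452
Steepest decrease is along −∇f = (-0.005768 E, +0.001452 N) → west.

W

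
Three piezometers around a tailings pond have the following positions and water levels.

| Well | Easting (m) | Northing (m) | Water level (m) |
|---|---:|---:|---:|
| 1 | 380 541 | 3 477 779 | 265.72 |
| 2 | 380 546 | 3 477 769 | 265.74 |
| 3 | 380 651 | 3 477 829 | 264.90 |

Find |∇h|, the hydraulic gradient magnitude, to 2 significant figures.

Three-point gradient (reference 1): Δ to 2 = (5, -10, +0.02), Δ to 3 = (110, 50, -0.82).
∂h/∂x = -0.005333, ∂h/∂y = -0.004667 (det = 1350).
|∇h| = √(-0.005333² + -0.004667²) = 0.007087

0.0071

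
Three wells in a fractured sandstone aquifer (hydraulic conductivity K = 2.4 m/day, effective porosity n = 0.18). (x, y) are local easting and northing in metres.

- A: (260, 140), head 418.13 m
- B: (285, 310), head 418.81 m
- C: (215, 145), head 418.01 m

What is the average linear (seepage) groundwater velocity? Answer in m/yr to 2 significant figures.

Differences from A: to B (Δx, Δy, Δh) = (25, 170, +0.68); to C = (-45, 5, -0.12).
Determinant of the coordinate differences = 25·5 − (-45)·170 = 7775.
∂h/∂x = [(+0.68)·5 − (-0.12)·170] / 7775 = +0.003061
∂h/∂y = [25·(-0.12) − (-45)·(+0.68)] / 7775 = +0.003550
|∇h| = √(0.003061² + 0.003550²) = 0.004687
Seepage velocity v = K·i/n = 2.4 × 0.004687 / 0.18 = 0.06249 m/day = 22.82 m/yr.

23 m/yr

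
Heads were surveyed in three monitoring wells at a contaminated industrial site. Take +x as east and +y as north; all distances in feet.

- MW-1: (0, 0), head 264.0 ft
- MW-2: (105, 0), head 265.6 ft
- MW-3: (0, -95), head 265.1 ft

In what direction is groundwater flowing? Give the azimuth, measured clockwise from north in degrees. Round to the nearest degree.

∂h/∂x = (265.6 − 264.0) / (105 − 0) = +0.01524
∂h/∂y = (265.1 − 264.0) / (-95 − 0) = -0.01158
Flow direction (−∇h) has components (-0.01524 E, +0.01158 N).
Azimuth = atan2(E, N) = atan2(-0.01524, +0.01158) = 307.2° ≈ 307°.

307°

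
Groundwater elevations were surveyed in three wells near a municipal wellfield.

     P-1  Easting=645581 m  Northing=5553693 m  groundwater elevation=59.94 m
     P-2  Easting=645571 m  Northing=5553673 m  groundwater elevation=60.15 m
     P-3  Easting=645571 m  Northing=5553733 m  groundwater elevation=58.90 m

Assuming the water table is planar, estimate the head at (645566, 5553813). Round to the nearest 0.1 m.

With h = a·x + b·y + c and P-1 as origin, the differences give:
  (-10)·a + (-20)·b = +0.21
  (-10)·a + 40·b = -1.04
Eliminate b (×40 and ×(-20), subtract): -600·a = -12.400 → a = ∂h/∂x = +0.02067
Back-substitute: b = ∂h/∂y = -0.02083.
h(645566, 5553813) = 59.94 + (+0.02067)·(-15) + (-0.02083)·(120) = 59.94 -0.310 -2.500 = 57.130 m.

57.1 m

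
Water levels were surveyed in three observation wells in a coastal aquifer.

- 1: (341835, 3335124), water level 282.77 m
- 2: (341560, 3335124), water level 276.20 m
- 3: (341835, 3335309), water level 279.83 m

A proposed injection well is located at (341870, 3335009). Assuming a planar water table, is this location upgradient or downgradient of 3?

∂h/∂x = (276.20 − 282.77) / (341560 − 341835) = +0.02389
∂h/∂y = (279.83 − 282.77) / (3335309 − 3335124) = -0.01589
Head at (341870, 3335009) = 282.77 + (+0.02389)·(35) + (-0.01589)·(-115) = 285.43 m.
That is higher than the 279.83 m at 3, so the point is upgradient.

upgradient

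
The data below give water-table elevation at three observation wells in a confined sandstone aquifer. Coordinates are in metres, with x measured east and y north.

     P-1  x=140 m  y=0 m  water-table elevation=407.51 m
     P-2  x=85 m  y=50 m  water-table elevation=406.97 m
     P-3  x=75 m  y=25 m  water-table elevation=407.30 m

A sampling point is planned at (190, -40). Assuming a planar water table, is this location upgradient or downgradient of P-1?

With h = a·x + b·y + c and P-1 as origin, the differences give:
  (-55)·a + 50·b = -0.54
  (-65)·a + 25·b = -0.21
Eliminate b (×25 and ×50, subtract): 1875·a = -3.000 → a = ∂h/∂x = -0.001600
Back-substitute: b = ∂h/∂y = -0.01256.
Head at (190, -40) = 407.51 + (-0.001600)·(50) + (-0.01256)·(-40) = 407.93 m.
That is higher than the 407.51 m at P-1, so the point is upgradient.

upgradient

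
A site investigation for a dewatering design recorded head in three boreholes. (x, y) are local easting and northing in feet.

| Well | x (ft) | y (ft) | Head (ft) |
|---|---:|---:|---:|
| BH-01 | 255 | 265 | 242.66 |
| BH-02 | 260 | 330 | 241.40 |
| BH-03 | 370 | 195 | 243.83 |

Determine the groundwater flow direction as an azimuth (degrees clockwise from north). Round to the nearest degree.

Differences from BH-01: to BH-02 (Δx, Δy, Δh) = (5, 65, -1.26); to BH-03 = (115, -70, +1.17).
Solve a·Δx + b·Δy = Δh: det = 5·(-70) − 115·65 = -7825.
∂h/∂x = [(-1.26)·(-70) − (+1.17)·65] / -7825 = -0.001553
∂h/∂y = [5·(+1.17) − 115·(-1.26)] / -7825 = -0.01927
Flow direction (−∇h) has components (+0.001553 E, +0.01927 N).
Azimuth = atan2(E, N) = atan2(+0.001553, +0.01927) = 4.6° ≈ 005°.

005°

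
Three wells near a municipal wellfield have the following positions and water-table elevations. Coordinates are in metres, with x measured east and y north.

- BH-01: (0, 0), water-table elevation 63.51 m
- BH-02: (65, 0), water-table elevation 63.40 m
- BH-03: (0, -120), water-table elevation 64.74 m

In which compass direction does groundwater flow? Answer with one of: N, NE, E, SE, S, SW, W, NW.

∂h/∂x = (63.40 − 63.51) / (65 − 0) = -0.001692
∂h/∂y = (64.74 − 63.51) / (-120 − 0) = -0.01025
Flow = −∇h = (+0.001692 east, +0.01025 north), which points north.

N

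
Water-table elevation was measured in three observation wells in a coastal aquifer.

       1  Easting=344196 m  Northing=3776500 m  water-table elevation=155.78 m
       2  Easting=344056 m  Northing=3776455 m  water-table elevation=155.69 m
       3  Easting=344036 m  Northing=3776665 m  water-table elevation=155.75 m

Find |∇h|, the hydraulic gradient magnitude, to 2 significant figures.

0.00063

Differences from 1: to 2 (Δx, Δy, Δh) = (-140, -45, -0.09); to 3 = (-160, 165, -0.03).
Solve a·Δx + b·Δy = Δh: det = (-140)·165 − (-160)·(-45) = -30300.
∂h/∂x = [(-0.09)·165 − (-0.03)·(-45)] / -30300 = +0.0005347
∂h/∂y = [(-140)·(-0.03) − (-160)·(-0.09)] / -30300 = +0.0003366
|∇h| = √(0.0005347² + 0.0003366²) = 0.0006318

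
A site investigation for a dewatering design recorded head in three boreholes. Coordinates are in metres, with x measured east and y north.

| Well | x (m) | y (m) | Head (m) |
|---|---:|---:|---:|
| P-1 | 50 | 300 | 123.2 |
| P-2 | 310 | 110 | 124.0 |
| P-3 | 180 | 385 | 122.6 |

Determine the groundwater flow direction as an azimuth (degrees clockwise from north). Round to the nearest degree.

With h = a·x + b·y + c and P-1 as origin, the differences give:
  260·a + (-190)·b = +0.8
  130·a + 85·b = -0.6
Eliminate b (×85 and ×(-190), subtract): 46800·a = -46.00 → a = ∂h/∂x = -0.0009829
Back-substitute: b = ∂h/∂y = -0.005556.
Flow direction (−∇h) has components (+0.0009829 E, +0.005556 N).
Azimuth = atan2(E, N) = atan2(+0.0009829, +0.005556) = 10.0° ≈ 010°.

010°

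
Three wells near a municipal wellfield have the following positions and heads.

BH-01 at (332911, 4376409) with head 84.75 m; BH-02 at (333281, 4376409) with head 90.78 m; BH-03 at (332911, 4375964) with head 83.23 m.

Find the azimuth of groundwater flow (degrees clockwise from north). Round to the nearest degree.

258°

∂h/∂x = (90.78 − 84.75) / (333281 − 332911) = +0.01630
∂h/∂y = (83.23 − 84.75) / (4375964 − 4376409) = +0.003416
Flow direction (−∇h) has components (-0.01630 E, -0.003416 N).
Azimuth = atan2(E, N) = atan2(-0.01630, -0.003416) = 258.2° ≈ 258°.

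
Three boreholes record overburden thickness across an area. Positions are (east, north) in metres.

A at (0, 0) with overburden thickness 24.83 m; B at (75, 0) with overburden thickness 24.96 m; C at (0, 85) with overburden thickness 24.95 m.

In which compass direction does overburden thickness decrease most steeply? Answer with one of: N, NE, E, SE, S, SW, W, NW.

SW

∂d/∂x = (24.96 − 24.83) / (75 − 0) = +0.001733
∂d/∂y = (24.95 − 24.83) / (85 − 0) = +0.001412
Steepest decrease is along −∇f = (-0.001733 E, -0.001412 N) → southwest.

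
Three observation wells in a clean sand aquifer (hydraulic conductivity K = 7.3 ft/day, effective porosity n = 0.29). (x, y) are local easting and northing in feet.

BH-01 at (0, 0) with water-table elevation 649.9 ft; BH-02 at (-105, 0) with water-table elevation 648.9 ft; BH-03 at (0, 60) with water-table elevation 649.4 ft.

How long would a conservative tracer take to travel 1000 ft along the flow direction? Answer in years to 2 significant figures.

8.6 years

∂h/∂x = (648.9 − 649.9) / (-105 − 0) = +0.009524
∂h/∂y = (649.4 − 649.9) / (60 − 0) = -0.008333
|∇h| = √(0.009524² + -0.008333²) = 0.01265
Seepage velocity v = K·i/n = 7.3 × 0.01265 / 0.29 = 0.3184 ft/day.
t = 1000 / 0.3184 = 3141 days = 8.6 years.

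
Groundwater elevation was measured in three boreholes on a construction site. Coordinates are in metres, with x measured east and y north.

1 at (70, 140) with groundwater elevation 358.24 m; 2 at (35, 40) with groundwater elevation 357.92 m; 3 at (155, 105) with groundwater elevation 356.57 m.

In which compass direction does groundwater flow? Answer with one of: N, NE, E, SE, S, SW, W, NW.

Differences from 1: to 2 (Δx, Δy, Δh) = (-35, -100, -0.32); to 3 = (85, -35, -1.67).
Determinant of the coordinate differences = (-35)·(-35) − 85·(-100) = 9725.
∂h/∂x = [(-0.32)·(-35) − (-1.67)·(-100)] / 9725 = -0.01602
∂h/∂y = [(-35)·(-1.67) − 85·(-0.32)] / 9725 = +0.008807
Flow = −∇h = (+0.01602 east, -0.008807 north), which points southeast.

SE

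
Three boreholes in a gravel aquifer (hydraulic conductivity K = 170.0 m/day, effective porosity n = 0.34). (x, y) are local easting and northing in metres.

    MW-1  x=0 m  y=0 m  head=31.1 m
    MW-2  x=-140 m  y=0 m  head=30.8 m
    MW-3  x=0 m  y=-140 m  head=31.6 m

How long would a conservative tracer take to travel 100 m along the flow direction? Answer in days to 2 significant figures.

∂h/∂x = (30.8 − 31.1) / (-140 − 0) = +0.002143
∂h/∂y = (31.6 − 31.1) / (-140 − 0) = -0.003571
|∇h| = √(0.002143² + -0.003571²) = 0.004165
Seepage velocity v = K·i/n = 170.0 × 0.004165 / 0.34 = 2.083 m/day.
t = 100 / 2.083 = 48.01 days.

48 days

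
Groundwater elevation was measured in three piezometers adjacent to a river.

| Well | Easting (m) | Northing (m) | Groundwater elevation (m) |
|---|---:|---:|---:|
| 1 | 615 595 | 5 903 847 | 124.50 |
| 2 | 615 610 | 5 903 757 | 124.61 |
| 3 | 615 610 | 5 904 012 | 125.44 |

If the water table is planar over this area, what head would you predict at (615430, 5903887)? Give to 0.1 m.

120.2 m

Taking 1 as reference: 2−1 = (15, -90, +0.11); 3−1 = (15, 165, +0.94).
Solve a·Δx + b·Δy = Δh: det = 15·165 − 15·(-90) = 3825.
∂h/∂x = [(+0.11)·165 − (+0.94)·(-90)] / 3825 = +0.02686
∂h/∂y = [15·(+0.94) − 15·(+0.11)] / 3825 = +0.003255
h(615430, 5903887) = 124.50 + (+0.02686)·(-165) + (+0.003255)·(40) = 124.50 -4.432 +0.130 = 120.198 m.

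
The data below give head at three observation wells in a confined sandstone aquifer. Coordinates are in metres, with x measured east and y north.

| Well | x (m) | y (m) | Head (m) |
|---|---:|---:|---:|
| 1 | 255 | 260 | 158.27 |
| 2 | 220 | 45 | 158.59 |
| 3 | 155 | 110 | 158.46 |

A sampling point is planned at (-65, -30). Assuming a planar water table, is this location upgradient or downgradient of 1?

Taking 1 as reference: 2−1 = (-35, -215, +0.32); 3−1 = (-100, -150, +0.19).
Solve a·Δx + b·Δy = Δh: det = (-35)·(-150) − (-100)·(-215) = -16250.
∂h/∂x = [(+0.32)·(-150) − (+0.19)·(-215)] / -16250 = +0.0004400
∂h/∂y = [(-35)·(+0.19) − (-100)·(+0.32)] / -16250 = -0.001560
Head at (-65, -30) = 158.27 + (+0.0004400)·(-320) + (-0.001560)·(-290) = 158.58 m.
That is higher than the 158.27 m at 1, so the point is upgradient.

upgradient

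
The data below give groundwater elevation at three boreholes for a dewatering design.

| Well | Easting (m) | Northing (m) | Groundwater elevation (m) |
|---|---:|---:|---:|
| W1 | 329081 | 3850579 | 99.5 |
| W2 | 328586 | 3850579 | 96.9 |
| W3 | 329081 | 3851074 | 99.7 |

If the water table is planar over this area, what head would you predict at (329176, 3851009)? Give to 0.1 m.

∂h/∂x = (96.9 − 99.5) / (328586 − 329081) = +0.005253
∂h/∂y = (99.7 − 99.5) / (3851074 − 3850579) = +0.0004040
h(329176, 3851009) = 99.5 + (+0.005253)·(95) + (+0.0004040)·(430) = 99.5 +0.499 +0.174 = 100.173 m.

100.2 m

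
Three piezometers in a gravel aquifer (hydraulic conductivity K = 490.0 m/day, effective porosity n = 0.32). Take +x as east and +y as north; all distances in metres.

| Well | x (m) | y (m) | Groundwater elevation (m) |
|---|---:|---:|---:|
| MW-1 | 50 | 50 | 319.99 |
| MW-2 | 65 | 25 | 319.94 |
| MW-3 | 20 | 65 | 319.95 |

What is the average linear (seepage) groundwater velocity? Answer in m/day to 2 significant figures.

Differences from MW-1: to MW-2 (Δx, Δy, Δh) = (15, -25, -0.05); to MW-3 = (-30, 15, -0.04).
Determinant of the coordinate differences = 15·15 − (-30)·(-25) = -525.
∂h/∂x = [(-0.05)·15 − (-0.04)·(-25)] / -525 = +0.003333
∂h/∂y = [15·(-0.04) − (-30)·(-0.05)] / -525 = +0.004000
|∇h| = √(0.003333² + 0.004000²) = 0.005207
Seepage velocity v = K·i/n = 490.0 × 0.005207 / 0.32 = 7.973 m/day.

8.0 m/day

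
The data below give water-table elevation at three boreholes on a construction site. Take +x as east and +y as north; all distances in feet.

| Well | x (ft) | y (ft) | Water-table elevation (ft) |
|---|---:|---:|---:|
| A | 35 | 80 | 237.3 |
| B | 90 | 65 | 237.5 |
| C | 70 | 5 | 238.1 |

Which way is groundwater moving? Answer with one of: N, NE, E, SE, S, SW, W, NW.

With h = a·x + b·y + c and A as origin, the differences give:
  55·a + (-15)·b = +0.2
  35·a + (-75)·b = +0.8
Eliminate b (×(-75) and ×(-15), subtract): -3600·a = -3.00 → a = ∂h/∂x = +0.0008333
Back-substitute: b = ∂h/∂y = -0.01028.
Flow = −∇h = (-0.0008333 east, +0.01028 north), which points north.

N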